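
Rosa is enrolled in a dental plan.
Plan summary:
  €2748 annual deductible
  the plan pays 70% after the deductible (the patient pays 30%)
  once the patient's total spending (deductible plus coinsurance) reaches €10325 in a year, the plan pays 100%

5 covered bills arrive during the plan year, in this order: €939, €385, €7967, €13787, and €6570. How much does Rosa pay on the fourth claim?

€4136.10

Bill 1, €939: entire amount goes to the deductible. Patient owes €939 (running OOP €939).
Bill 2, €385: fully absorbed by the deductible. Patient owes €385 (running OOP €1324).
Bill 3, €7967: deductible takes €1424, €6543 remains; 30% of €6543 = €1962.90. Patient owes €3386.90 (running OOP €4710.90).
Bill 4, €13787: deductible already satisfied, so patient's share is 30% × €13787 = €4136.10. Patient owes €4136.10 (running OOP €8847).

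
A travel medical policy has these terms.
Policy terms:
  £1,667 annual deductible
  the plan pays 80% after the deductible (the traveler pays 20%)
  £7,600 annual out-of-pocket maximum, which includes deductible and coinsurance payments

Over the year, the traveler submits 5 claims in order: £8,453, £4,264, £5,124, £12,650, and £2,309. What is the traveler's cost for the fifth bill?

£168.20

Bill 1, £8,453: deductible takes £1,667, £6,786 remains; coinsurance £6,786 × 20% = £1,357.20. Traveler owes £3,024.20 (running OOP £3,024.20).
Bill 2, £4,264: deductible met; 20% of £4,264 = £852.80. Cost to traveler: £852.80. OOP to date £3,877.
Bill 3, £5,124: deductible already satisfied, so traveler's share is 20% × £5,124 = £1,024.80. Traveler owes £1,024.80 (running OOP £4,901.80).
Bill 4, £12,650: deductible already satisfied, so traveler's share is 20% × £12,650 = £2,530. Cost to traveler: £2,530. OOP to date £7,431.80.
Bill 5, £2,309: deductible already satisfied, so traveler's share is 20% × £2,309 = £461.80. OOP would hit £7,893.60 > £7,600, so the cap limits the traveler to £7,600 − £7,431.80 = £168.20.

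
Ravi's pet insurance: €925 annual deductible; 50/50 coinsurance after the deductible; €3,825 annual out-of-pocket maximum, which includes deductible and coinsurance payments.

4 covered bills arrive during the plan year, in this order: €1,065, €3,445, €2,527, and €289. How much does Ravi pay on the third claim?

#1 (€1,065): €925 finishes the deductible; €140 goes to coinsurance; 50% of €140 = €70. Owner pays €995; OOP now €995.
#2 (€3,445): deductible met; 50% of €3,445 = €1,722.50. Owner owes €1,722.50 (running OOP €2,717.50).
#3 (€2,527): deductible already satisfied, so owner's share is 50% × €2,527 = €1,263.50. That would push OOP to €3,981, over the €3,825 cap, so owner pays €3,825 − €2,717.50 = €1,107.50.

€1,107.50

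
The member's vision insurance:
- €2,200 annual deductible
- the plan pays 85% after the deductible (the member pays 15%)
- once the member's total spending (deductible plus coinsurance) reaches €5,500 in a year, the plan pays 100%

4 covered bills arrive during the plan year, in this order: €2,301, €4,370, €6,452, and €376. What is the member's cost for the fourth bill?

€56.40

Bill 1, €2,301: €2,200 finishes the deductible; €101 goes to coinsurance; coinsurance €101 × 15% = €15.15. Cost to member: €2,215.15. OOP to date €2,215.15.
Bill 2, €4,370: 15% coinsurance on €4,370 = €655.50. Member owes €655.50 (running OOP €2,870.65).
Bill 3, €6,452: deductible met; 15% of €6,452 = €967.80. Cost to member: €967.80. OOP to date €3,838.45.
Bill 4, €376: deductible already satisfied, so member's share is 15% × €376 = €56.40. Member pays €56.40; OOP now €3,894.85.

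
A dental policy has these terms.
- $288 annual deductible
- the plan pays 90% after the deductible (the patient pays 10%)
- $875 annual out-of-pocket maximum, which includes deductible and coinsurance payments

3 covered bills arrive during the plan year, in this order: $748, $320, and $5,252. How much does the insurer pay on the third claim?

Bill 1, $748: $288 finishes the deductible; $460 goes to coinsurance; 10% of $460 = $46. Patient owes $334 (running OOP $334). Insurer: $748 − $334 = $414.
Bill 2, $320: deductible already satisfied, so patient's share is 10% × $320 = $32. Cost to patient: $32. OOP to date $366. Plan pays $320 − $32 = $288.
Bill 3, $5,252: deductible met; 10% of $5,252 = $525.20. That would push OOP to $891.20, over the $875 cap, so patient pays $875 − $366 = $509. Plan pays $5,252 − $509 = $4,743.

$4,743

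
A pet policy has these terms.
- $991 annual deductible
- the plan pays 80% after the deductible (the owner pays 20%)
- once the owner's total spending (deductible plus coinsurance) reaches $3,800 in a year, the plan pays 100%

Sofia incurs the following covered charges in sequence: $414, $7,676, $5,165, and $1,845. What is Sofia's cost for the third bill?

#1 ($414): fully absorbed by the deductible. Owner pays $414; OOP now $414.
#2 ($7,676): $577 to deductible, leaving $7,099; owner's 20% is $1,419.80. Cost to owner: $1,996.80. OOP to date $2,410.80.
#3 ($5,165): deductible met; 20% of $5,165 = $1,033. Owner owes $1,033 (running OOP $3,443.80).

$1,033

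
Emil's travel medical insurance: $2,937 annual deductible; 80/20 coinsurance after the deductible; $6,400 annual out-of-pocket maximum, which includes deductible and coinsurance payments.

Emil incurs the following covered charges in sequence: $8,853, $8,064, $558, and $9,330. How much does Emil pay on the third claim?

$111.60

#1 ($8,853): $2,937 to deductible, leaving $5,916; coinsurance $5,916 × 20% = $1,183.20. Traveler owes $4,120.20 (running OOP $4,120.20).
#2 ($8,064): deductible met; 20% of $8,064 = $1,612.80. Traveler owes $1,612.80 (running OOP $5,733).
#3 ($558): deductible already satisfied, so traveler's share is 20% × $558 = $111.60. Cost to traveler: $111.60. OOP to date $5,844.60.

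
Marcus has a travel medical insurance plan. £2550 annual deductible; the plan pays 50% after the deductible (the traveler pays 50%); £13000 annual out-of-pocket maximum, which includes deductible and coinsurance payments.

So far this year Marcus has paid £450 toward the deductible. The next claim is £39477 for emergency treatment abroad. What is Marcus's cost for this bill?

£12550

£450 of the £2550 deductible is already met, leaving £2100.
The remaining £37377 (= £39477 − £2100) moves to coinsurance.
Traveler's 50% share of £37377 is £18688.50.
So the traveler owes £2100 + £18688.50 = £20788.50 before any cap.
That would bring total out-of-pocket to £21238.50, past the £13000 cap. The traveler is capped at £13000 − £450 = £12550 on this claim.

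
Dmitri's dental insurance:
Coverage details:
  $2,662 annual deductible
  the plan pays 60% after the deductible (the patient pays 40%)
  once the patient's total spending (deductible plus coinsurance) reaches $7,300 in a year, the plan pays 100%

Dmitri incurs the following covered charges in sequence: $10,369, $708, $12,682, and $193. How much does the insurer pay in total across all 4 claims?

Claim 1 ($10,369): $2,662 finishes the deductible; $7,707 goes to coinsurance; patient's 40% is $3,082.80. Patient owes $5,744.80 (running OOP $5,744.80). Plan pays $10,369 − $5,744.80 = $4,624.20.
Claim 2 ($708): 40% coinsurance on $708 = $283.20. Cost to patient: $283.20. OOP to date $6,028. Insurer: $708 − $283.20 = $424.80.
Claim 3 ($12,682): deductible already satisfied, so patient's share is 40% × $12,682 = $5,072.80. Adding that to $6,028 gives $11,100.80, past the $7,300 cap; patient pays only $7,300 − $6,028 = $1,272. Plan pays $12,682 − $1,272 = $11,410.
Claim 4 ($193): deductible met; 40% of $193 = $77.20. That would push OOP to $7,377.20, over the $7,300 cap, so patient pays $7,300 − $7,300 = $0. Insurer: $193 − $0 = $193.
Insurer total: $4,624.20 + $424.80 + $11,410 + $193 = $16,652.

$16,652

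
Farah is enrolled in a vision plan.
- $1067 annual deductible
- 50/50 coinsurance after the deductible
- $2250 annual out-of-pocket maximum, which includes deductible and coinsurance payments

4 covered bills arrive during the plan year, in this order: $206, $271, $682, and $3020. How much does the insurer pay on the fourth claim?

$1883

Bill 1, $206: fully absorbed by the deductible. Cost to member: $206. OOP to date $206. Plan pays $206 − $206 = $0.
Bill 2, $271: entire amount goes to the deductible. Cost to member: $271. OOP to date $477. Plan pays $271 − $271 = $0.
Bill 3, $682: deductible takes $590, $92 remains; coinsurance $92 × 50% = $46. Member pays $636; OOP now $1113. Insurer: $682 − $636 = $46.
Bill 4, $3020: deductible met; 50% of $3020 = $1510. OOP would hit $2623 > $2250, so the cap limits the member to $2250 − $1113 = $1137. Insurer: $3020 − $1137 = $1883.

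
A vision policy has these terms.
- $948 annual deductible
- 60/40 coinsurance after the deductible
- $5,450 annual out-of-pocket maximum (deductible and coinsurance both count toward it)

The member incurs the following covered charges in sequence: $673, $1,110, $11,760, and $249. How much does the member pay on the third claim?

Bill 1, $673: all of it applies to the deductible. Member pays $673; OOP now $673.
Bill 2, $1,110: deductible takes $275, $835 remains; 40% of $835 = $334. Member pays $609; OOP now $1,282.
Bill 3, $11,760: deductible already satisfied, so member's share is 40% × $11,760 = $4,704. Adding that to $1,282 gives $5,986, past the $5,450 cap; member pays only $5,450 − $1,282 = $4,168.

$4,168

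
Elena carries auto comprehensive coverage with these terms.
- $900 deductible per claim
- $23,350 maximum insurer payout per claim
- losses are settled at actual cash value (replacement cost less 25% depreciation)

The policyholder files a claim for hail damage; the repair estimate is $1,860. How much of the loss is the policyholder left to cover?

$1,365

Depreciate 25%: the covered value is $1,860 × 0.75 = $1,395.
Subtract the deductible: $1,395 − $900 = $495.
That's under the $23,350 cap, so the insurer reimburses the full $495.
Policyholder's share is the uncovered remainder: $1,860 − $495 = $1,365.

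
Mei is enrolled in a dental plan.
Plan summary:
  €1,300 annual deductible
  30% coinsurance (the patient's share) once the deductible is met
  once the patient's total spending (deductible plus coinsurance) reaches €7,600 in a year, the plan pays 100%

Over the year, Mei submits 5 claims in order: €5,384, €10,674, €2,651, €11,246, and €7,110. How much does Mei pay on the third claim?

€795.30

Bill 1, €5,384: €1,300 finishes the deductible; €4,084 goes to coinsurance; 30% of €4,084 = €1,225.20. Patient owes €2,525.20 (running OOP €2,525.20).
Bill 2, €10,674: deductible met; 30% of €10,674 = €3,202.20. Patient owes €3,202.20 (running OOP €5,727.40).
Bill 3, €2,651: deductible met; 30% of €2,651 = €795.30. Cost to patient: €795.30. OOP to date €6,522.70.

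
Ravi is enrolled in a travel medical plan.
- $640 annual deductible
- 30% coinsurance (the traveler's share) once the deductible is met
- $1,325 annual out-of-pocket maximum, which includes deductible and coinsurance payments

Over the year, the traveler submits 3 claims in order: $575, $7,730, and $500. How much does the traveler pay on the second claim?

$750

Claim 1 — $575: fully absorbed by the deductible. Cost to traveler: $575. OOP to date $575.
Claim 2 — $7,730: $65 to deductible, leaving $7,665; traveler's 30% is $2,299.50. Deductible plus coinsurance: $65 + $2,299.50 = $2,364.50. Adding that to $575 gives $2,939.50, past the $1,325 cap; traveler pays only $1,325 − $575 = $750.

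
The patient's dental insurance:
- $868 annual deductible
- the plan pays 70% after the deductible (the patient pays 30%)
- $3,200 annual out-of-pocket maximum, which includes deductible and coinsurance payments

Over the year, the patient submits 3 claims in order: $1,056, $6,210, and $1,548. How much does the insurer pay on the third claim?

$1,135.40

Claim 1 ($1,056): $868 finishes the deductible; $188 goes to coinsurance; 30% of $188 = $56.40. Patient pays $924.40; OOP now $924.40. Insurer: $1,056 − $924.40 = $131.60.
Claim 2 ($6,210): 30% coinsurance on $6,210 = $1,863. Patient owes $1,863 (running OOP $2,787.40). Plan pays $6,210 − $1,863 = $4,347.
Claim 3 ($1,548): deductible met; 30% of $1,548 = $464.40. OOP would hit $3,251.80 > $3,200, so the cap limits the patient to $3,200 − $2,787.40 = $412.60. Plan pays $1,548 − $412.60 = $1,135.40.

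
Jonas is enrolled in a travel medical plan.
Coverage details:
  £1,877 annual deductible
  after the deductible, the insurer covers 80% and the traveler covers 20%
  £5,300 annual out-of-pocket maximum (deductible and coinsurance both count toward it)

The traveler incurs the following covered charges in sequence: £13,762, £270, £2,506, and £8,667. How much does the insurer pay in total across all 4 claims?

£19,905

Claim 1 — £13,762: £1,877 to deductible, leaving £11,885; traveler's 20% is £2,377. Cost to traveler: £4,254. OOP to date £4,254. Insurer: £13,762 − £4,254 = £9,508.
Claim 2 — £270: deductible already satisfied, so traveler's share is 20% × £270 = £54. Traveler owes £54 (running OOP £4,308). Insurer: £270 − £54 = £216.
Claim 3 — £2,506: 20% coinsurance on £2,506 = £501.20. Traveler owes £501.20 (running OOP £4,809.20). Plan pays £2,506 − £501.20 = £2,004.80.
Claim 4 — £8,667: deductible already satisfied, so traveler's share is 20% × £8,667 = £1,733.40. OOP would hit £6,542.60 > £5,300, so the cap limits the traveler to £5,300 − £4,809.20 = £490.80. Insurer: £8,667 − £490.80 = £8,176.20.
Insurer total: £9,508 + £216 + £2,004.80 + £8,176.20 = £19,905.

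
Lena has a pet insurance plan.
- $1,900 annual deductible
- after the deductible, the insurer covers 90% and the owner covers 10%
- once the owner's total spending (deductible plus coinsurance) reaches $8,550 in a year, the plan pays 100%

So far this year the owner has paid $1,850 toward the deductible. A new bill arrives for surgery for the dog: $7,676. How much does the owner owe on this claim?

$1,850 of the $1,900 deductible is already met, leaving $50.
After the $50 deductible portion, $7,676 − $50 = $7,626 is subject to coinsurance.
10% of $7,626 = $762.60 falls to the owner.
That puts the owner's cost at $50 + $762.60 = $812.60 before any cap.
Year-to-date out-of-pocket becomes $1,850 + $812.60 = $2,662.60, still under the $8,550 maximum, so no cap applies.

$812.60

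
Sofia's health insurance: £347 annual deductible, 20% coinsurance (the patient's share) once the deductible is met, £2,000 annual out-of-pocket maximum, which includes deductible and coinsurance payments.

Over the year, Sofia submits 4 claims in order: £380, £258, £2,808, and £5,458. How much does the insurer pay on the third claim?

£2,246.40

Bill 1, £380: £347 finishes the deductible; £33 goes to coinsurance; coinsurance £33 × 20% = £6.60. Cost to patient: £353.60. OOP to date £353.60. Plan pays £380 − £353.60 = £26.40.
Bill 2, £258: 20% coinsurance on £258 = £51.60. Cost to patient: £51.60. OOP to date £405.20. Insurer: £258 − £51.60 = £206.40.
Bill 3, £2,808: deductible met; 20% of £2,808 = £561.60. Patient owes £561.60 (running OOP £966.80). Insurer: £2,808 − £561.60 = £2,246.40.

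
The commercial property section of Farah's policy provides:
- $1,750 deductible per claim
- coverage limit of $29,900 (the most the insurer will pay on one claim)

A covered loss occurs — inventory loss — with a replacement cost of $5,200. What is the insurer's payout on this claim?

Subtract the deductible: $5,200 − $1,750 = $3,450.
$3,450 is within the $29,900 limit, so the insurer pays $3,450.

$3,450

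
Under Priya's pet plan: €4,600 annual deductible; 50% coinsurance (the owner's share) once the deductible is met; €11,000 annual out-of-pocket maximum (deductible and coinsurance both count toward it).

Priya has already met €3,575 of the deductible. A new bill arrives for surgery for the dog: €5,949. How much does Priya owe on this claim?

€3,575 of the €4,600 deductible is already met, leaving €1,025.
The remaining €4,924 (= €5,949 − €1,025) moves to coinsurance.
Owner's 50% share of €4,924 is €2,462.
Owner responsibility before any cap: €1,025 + €2,462 = €3,487.
Year-to-date out-of-pocket becomes €3,575 + €3,487 = €7,062, still under the €11,000 maximum, so no cap applies.

€3,487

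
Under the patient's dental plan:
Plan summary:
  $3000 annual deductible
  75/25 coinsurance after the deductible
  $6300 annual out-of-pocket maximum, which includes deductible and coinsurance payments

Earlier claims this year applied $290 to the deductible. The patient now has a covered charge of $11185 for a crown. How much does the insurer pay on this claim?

$6356.25

Deductible still to meet: $3000 − $290 = $2710.
After the $2710 deductible portion, $11185 − $2710 = $8475 is subject to coinsurance.
25% of $8475 = $2118.75 falls to the patient.
So the patient owes $2710 + $2118.75 = $4828.75 before any cap.
Cumulative spending $290 + $4828.75 = $5118.75 stays under the $6300 maximum.
The insurer covers the remainder: $11185 − $4828.75 = $6356.25.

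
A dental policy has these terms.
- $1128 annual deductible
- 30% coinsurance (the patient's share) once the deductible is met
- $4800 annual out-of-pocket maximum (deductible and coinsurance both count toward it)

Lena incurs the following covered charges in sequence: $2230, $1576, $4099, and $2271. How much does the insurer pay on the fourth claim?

$1589.70

Bill 1, $2230: $1128 to deductible, leaving $1102; coinsurance $1102 × 30% = $330.60. Cost to patient: $1458.60. OOP to date $1458.60. Insurer: $2230 − $1458.60 = $771.40.
Bill 2, $1576: 30% coinsurance on $1576 = $472.80. Patient pays $472.80; OOP now $1931.40. Insurer: $1576 − $472.80 = $1103.20.
Bill 3, $4099: deductible met; 30% of $4099 = $1229.70. Patient owes $1229.70 (running OOP $3161.10). Plan pays $4099 − $1229.70 = $2869.30.
Bill 4, $2271: 30% coinsurance on $2271 = $681.30. Cost to patient: $681.30. OOP to date $3842.40. Insurer: $2271 − $681.30 = $1589.70.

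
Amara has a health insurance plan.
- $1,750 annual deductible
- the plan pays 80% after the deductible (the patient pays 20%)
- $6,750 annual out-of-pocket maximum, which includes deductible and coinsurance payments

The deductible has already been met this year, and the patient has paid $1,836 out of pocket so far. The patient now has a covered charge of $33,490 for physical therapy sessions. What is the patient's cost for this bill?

$4,914

The deductible is already satisfied, so the full bill goes to coinsurance.
Coinsurance: $33,490 × 20% = $6,698.
That would bring total out-of-pocket to $8,534, past the $6,750 cap. The patient is capped at $6,750 − $1,836 = $4,914 on this claim.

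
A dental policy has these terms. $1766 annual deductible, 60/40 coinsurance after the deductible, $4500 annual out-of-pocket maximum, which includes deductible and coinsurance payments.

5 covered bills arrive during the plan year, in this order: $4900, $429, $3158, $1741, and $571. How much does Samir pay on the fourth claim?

Claim 1 ($4900): $1766 finishes the deductible; $3134 goes to coinsurance; 40% of $3134 = $1253.60. Patient pays $3019.60; OOP now $3019.60.
Claim 2 ($429): deductible already satisfied, so patient's share is 40% × $429 = $171.60. Cost to patient: $171.60. OOP to date $3191.20.
Claim 3 ($3158): deductible met; 40% of $3158 = $1263.20. Patient pays $1263.20; OOP now $4454.40.
Claim 4 ($1741): deductible already satisfied, so patient's share is 40% × $1741 = $696.40. That would push OOP to $5150.80, over the $4500 cap, so patient pays $4500 − $4454.40 = $45.60.

$45.60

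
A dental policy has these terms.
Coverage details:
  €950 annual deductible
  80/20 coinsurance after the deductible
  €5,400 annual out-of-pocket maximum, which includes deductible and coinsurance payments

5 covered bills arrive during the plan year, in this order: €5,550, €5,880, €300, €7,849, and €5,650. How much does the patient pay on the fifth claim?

€724.20

Bill 1, €5,550: deductible takes €950, €4,600 remains; patient's 20% is €920. Patient owes €1,870 (running OOP €1,870).
Bill 2, €5,880: 20% coinsurance on €5,880 = €1,176. Patient pays €1,176; OOP now €3,046.
Bill 3, €300: deductible already satisfied, so patient's share is 20% × €300 = €60. Patient owes €60 (running OOP €3,106).
Bill 4, €7,849: deductible already satisfied, so patient's share is 20% × €7,849 = €1,569.80. Cost to patient: €1,569.80. OOP to date €4,675.80.
Bill 5, €5,650: deductible already satisfied, so patient's share is 20% × €5,650 = €1,130. OOP would hit €5,805.80 > €5,400, so the cap limits the patient to €5,400 − €4,675.80 = €724.20.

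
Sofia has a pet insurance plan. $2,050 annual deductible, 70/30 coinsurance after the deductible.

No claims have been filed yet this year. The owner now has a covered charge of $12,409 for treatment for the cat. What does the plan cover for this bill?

Nothing has been paid toward the $2,050 deductible, so the first $2,050 of this charge is applied there.
That leaves $12,409 − $2,050 = $10,359 for coinsurance.
Coinsurance: $10,359 × 30% = $3,107.70.
So the owner owes $2,050 + $3,107.70 = $5,157.70.
The plan picks up $12,409 − $5,157.70 = $7,251.30.

$7,251.30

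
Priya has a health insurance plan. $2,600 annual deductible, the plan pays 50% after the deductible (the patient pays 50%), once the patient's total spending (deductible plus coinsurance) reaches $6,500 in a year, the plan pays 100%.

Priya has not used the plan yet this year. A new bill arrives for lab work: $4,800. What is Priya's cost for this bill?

Nothing has been paid toward the $2,600 deductible, so the first $2,600 of this charge is applied there.
That leaves $4,800 − $2,600 = $2,200 for coinsurance.
Coinsurance: $2,200 × 50% = $1,100.
That puts the patient's cost at $2,600 + $1,100 = $3,700 before any cap.
Cumulative spending $0 + $3,700 = $3,700 stays under the $6,500 maximum.

$3,700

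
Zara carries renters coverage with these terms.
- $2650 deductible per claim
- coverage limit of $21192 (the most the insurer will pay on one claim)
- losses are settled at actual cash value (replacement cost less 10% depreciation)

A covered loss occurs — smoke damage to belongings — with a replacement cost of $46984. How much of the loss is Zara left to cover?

Depreciate 10%: the covered value is $46984 × 0.9 = $42285.60.
After the deductible, $42285.60 − $2650 = $39635.60 remains.
Since $39635.60 > $21192, the payout is capped at $21192.
Tenant's share is the uncovered remainder: $46984 − $21192 = $25792.

$25792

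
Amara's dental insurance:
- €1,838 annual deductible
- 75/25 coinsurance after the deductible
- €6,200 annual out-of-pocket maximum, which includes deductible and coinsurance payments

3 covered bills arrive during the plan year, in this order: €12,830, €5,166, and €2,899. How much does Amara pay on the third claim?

Bill 1, €12,830: deductible takes €1,838, €10,992 remains; 25% of €10,992 = €2,748. Patient pays €4,586; OOP now €4,586.
Bill 2, €5,166: 25% coinsurance on €5,166 = €1,291.50. Cost to patient: €1,291.50. OOP to date €5,877.50.
Bill 3, €2,899: deductible already satisfied, so patient's share is 25% × €2,899 = €724.75. OOP would hit €6,602.25 > €6,200, so the cap limits the patient to €6,200 − €5,877.50 = €322.50.

€322.50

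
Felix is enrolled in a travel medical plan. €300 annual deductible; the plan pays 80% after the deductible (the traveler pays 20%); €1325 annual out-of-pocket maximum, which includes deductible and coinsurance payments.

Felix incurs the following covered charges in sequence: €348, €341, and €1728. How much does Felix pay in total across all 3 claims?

€723.40

Bill 1, €348: €300 finishes the deductible; €48 goes to coinsurance; traveler's 20% is €9.60. Traveler pays €309.60; OOP now €309.60.
Bill 2, €341: deductible met; 20% of €341 = €68.20. Traveler owes €68.20 (running OOP €377.80).
Bill 3, €1728: deductible met; 20% of €1728 = €345.60. Cost to traveler: €345.60. OOP to date €723.40.
Total paid by the traveler: €309.60 + €68.20 + €345.60 = €723.40.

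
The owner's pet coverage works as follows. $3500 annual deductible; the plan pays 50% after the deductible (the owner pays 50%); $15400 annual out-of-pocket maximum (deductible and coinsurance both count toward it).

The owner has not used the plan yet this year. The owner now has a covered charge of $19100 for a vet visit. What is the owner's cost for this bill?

The full $3500 deductible is still open; $3500 of this bill applies to it.
The remaining $15600 (= $19100 − $3500) moves to coinsurance.
50% of $15600 = $7800 falls to the owner.
Owner responsibility before any cap: $3500 + $7800 = $11300.
Cumulative spending $0 + $11300 = $11300 stays under the $15400 maximum.

$11300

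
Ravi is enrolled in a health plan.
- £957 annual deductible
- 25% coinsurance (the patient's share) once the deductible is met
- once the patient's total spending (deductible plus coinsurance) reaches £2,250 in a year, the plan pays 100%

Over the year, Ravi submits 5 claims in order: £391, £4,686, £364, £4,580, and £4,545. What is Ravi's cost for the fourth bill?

£172

#1 (£391): entire amount goes to the deductible. Cost to patient: £391. OOP to date £391.
#2 (£4,686): deductible takes £566, £4,120 remains; coinsurance £4,120 × 25% = £1,030. Patient pays £1,596; OOP now £1,987.
#3 (£364): deductible met; 25% of £364 = £91. Patient pays £91; OOP now £2,078.
#4 (£4,580): deductible met; 25% of £4,580 = £1,145. That would push OOP to £3,223, over the £2,250 cap, so patient pays £2,250 − £2,078 = £172.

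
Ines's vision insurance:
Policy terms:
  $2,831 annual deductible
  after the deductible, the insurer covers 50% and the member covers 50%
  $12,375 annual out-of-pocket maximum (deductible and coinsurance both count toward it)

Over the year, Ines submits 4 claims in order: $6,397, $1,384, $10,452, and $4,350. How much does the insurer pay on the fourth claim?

$2,507

Bill 1, $6,397: $2,831 to deductible, leaving $3,566; member's 50% is $1,783. Member pays $4,614; OOP now $4,614. Plan pays $6,397 − $4,614 = $1,783.
Bill 2, $1,384: deductible met; 50% of $1,384 = $692. Member owes $692 (running OOP $5,306). Plan pays $1,384 − $692 = $692.
Bill 3, $10,452: deductible met; 50% of $10,452 = $5,226. Member owes $5,226 (running OOP $10,532). Insurer: $10,452 − $5,226 = $5,226.
Bill 4, $4,350: deductible met; 50% of $4,350 = $2,175. OOP would hit $12,707 > $12,375, so the cap limits the member to $12,375 − $10,532 = $1,843. Insurer: $4,350 − $1,843 = $2,507.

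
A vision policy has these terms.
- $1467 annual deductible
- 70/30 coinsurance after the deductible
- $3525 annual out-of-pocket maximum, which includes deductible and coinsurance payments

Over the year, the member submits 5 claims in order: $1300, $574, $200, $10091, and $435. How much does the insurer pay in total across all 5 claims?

Claim 1 — $1300: fully absorbed by the deductible. Cost to member: $1300. OOP to date $1300. Insurer: $1300 − $1300 = $0.
Claim 2 — $574: $167 finishes the deductible; $407 goes to coinsurance; coinsurance $407 × 30% = $122.10. Cost to member: $289.10. OOP to date $1589.10. Plan pays $574 − $289.10 = $284.90.
Claim 3 — $200: deductible met; 30% of $200 = $60. Member owes $60 (running OOP $1649.10). Plan pays $200 − $60 = $140.
Claim 4 — $10091: deductible met; 30% of $10091 = $3027.30. That would push OOP to $4676.40, over the $3525 cap, so member pays $3525 − $1649.10 = $1875.90. Plan pays $10091 − $1875.90 = $8215.10.
Claim 5 — $435: 30% coinsurance on $435 = $130.50. That would push OOP to $3655.50, over the $3525 cap, so member pays $3525 − $3525 = $0. Plan pays $435 − $0 = $435.
Insurer total: $0 + $284.90 + $140 + $8215.10 + $435 = $9075.

$9075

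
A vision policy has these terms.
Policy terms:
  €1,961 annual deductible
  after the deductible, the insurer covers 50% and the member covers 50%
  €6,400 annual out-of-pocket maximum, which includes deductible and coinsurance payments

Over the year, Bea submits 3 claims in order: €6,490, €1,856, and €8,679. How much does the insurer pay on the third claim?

#1 (€6,490): €1,961 to deductible, leaving €4,529; member's 50% is €2,264.50. Member owes €4,225.50 (running OOP €4,225.50). Plan pays €6,490 − €4,225.50 = €2,264.50.
#2 (€1,856): 50% coinsurance on €1,856 = €928. Member owes €928 (running OOP €5,153.50). Insurer: €1,856 − €928 = €928.
#3 (€8,679): 50% coinsurance on €8,679 = €4,339.50. That would push OOP to €9,493, over the €6,400 cap, so member pays €6,400 − €5,153.50 = €1,246.50. Insurer: €8,679 − €1,246.50 = €7,432.50.

€7,432.50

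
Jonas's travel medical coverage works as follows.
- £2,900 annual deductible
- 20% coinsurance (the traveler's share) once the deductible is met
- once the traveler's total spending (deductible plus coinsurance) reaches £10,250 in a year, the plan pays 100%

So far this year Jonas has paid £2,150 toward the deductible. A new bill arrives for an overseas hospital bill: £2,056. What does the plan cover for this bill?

£1,044.80

Deductible still to meet: £2,900 − £2,150 = £750.
The remaining £1,306 (= £2,056 − £750) moves to coinsurance.
Coinsurance: £1,306 × 20% = £261.20.
So the traveler owes £750 + £261.20 = £1,011.20 before any cap.
Total out-of-pocket so far would be £2,150 + £1,011.20 = £3,161.20, below the £10,250 cap — no reduction.
The insurer covers the remainder: £2,056 − £1,011.20 = £1,044.80.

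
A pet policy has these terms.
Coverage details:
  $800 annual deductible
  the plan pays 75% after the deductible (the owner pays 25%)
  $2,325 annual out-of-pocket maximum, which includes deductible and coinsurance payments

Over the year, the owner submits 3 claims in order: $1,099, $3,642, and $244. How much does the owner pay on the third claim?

Claim 1 — $1,099: deductible takes $800, $299 remains; coinsurance $299 × 25% = $74.75. Owner pays $874.75; OOP now $874.75.
Claim 2 — $3,642: deductible already satisfied, so owner's share is 25% × $3,642 = $910.50. Cost to owner: $910.50. OOP to date $1,785.25.
Claim 3 — $244: deductible already satisfied, so owner's share is 25% × $244 = $61. Owner pays $61; OOP now $1,846.25.

$61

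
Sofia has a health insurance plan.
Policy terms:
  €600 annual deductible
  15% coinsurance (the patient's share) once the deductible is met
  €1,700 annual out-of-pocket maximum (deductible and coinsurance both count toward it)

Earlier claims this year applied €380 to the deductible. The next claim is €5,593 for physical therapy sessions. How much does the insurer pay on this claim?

€4,567.05

Deductible still to meet: €600 − €380 = €220.
That leaves €5,593 − €220 = €5,373 for coinsurance.
15% of €5,373 = €805.95 falls to the patient.
Patient responsibility before any cap: €220 + €805.95 = €1,025.95.
Cumulative spending €380 + €1,025.95 = €1,405.95 stays under the €1,700 maximum.
The insurer covers the remainder: €5,593 − €1,025.95 = €4,567.05.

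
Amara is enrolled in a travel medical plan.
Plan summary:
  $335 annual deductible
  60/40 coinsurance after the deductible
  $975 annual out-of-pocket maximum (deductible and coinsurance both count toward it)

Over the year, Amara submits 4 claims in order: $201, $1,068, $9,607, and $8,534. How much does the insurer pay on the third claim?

$9,340.60

#1 ($201): fully absorbed by the deductible. Cost to traveler: $201. OOP to date $201. Insurer: $201 − $201 = $0.
#2 ($1,068): deductible takes $134, $934 remains; traveler's 40% is $373.60. Traveler owes $507.60 (running OOP $708.60). Insurer: $1,068 − $507.60 = $560.40.
#3 ($9,607): deductible already satisfied, so traveler's share is 40% × $9,607 = $3,842.80. That would push OOP to $4,551.40, over the $975 cap, so traveler pays $975 − $708.60 = $266.40. Insurer: $9,607 − $266.40 = $9,340.60.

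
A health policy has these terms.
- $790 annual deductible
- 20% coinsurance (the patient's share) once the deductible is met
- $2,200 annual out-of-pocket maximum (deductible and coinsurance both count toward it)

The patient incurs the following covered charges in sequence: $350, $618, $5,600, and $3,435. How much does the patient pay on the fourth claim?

#1 ($350): all of it applies to the deductible. Patient pays $350; OOP now $350.
#2 ($618): $440 finishes the deductible; $178 goes to coinsurance; patient's 20% is $35.60. Patient pays $475.60; OOP now $825.60.
#3 ($5,600): deductible met; 20% of $5,600 = $1,120. Cost to patient: $1,120. OOP to date $1,945.60.
#4 ($3,435): 20% coinsurance on $3,435 = $687. Adding that to $1,945.60 gives $2,632.60, past the $2,200 cap; patient pays only $2,200 − $1,945.60 = $254.40.

$254.40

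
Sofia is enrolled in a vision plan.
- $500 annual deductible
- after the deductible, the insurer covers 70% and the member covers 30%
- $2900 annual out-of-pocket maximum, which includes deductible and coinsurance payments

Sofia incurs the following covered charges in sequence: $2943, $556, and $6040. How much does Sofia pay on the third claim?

Claim 1 ($2943): $500 finishes the deductible; $2443 goes to coinsurance; member's 30% is $732.90. Member pays $1232.90; OOP now $1232.90.
Claim 2 ($556): deductible already satisfied, so member's share is 30% × $556 = $166.80. Member pays $166.80; OOP now $1399.70.
Claim 3 ($6040): deductible already satisfied, so member's share is 30% × $6040 = $1812. That would push OOP to $3211.70, over the $2900 cap, so member pays $2900 − $1399.70 = $1500.30.

$1500.30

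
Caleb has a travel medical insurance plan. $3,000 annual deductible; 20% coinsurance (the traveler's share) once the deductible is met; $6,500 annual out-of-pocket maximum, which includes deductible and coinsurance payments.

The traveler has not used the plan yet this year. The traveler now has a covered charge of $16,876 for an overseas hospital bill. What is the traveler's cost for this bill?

$5,775.20

Nothing has been paid toward the $3,000 deductible, so the first $3,000 of this charge is applied there.
After the $3,000 deductible portion, $16,876 − $3,000 = $13,876 is subject to coinsurance.
Coinsurance: $13,876 × 20% = $2,775.20.
That puts the traveler's cost at $3,000 + $2,775.20 = $5,775.20 before any cap.
Cumulative spending $0 + $5,775.20 = $5,775.20 stays under the $6,500 maximum.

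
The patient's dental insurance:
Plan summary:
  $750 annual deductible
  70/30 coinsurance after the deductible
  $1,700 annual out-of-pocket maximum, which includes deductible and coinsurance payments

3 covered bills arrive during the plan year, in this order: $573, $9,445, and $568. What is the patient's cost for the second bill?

$1,127

#1 ($573): fully absorbed by the deductible. Patient pays $573; OOP now $573.
#2 ($9,445): $177 finishes the deductible; $9,268 goes to coinsurance; patient's 30% is $2,780.40. Deductible plus coinsurance: $177 + $2,780.40 = $2,957.40. That would push OOP to $3,530.40, over the $1,700 cap, so patient pays $1,700 − $573 = $1,127.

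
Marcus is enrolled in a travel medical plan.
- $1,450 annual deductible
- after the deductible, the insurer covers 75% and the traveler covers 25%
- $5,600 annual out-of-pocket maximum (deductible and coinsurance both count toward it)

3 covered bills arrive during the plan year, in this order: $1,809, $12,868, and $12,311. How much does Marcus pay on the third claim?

Claim 1 ($1,809): $1,450 finishes the deductible; $359 goes to coinsurance; 25% of $359 = $89.75. Cost to traveler: $1,539.75. OOP to date $1,539.75.
Claim 2 ($12,868): deductible already satisfied, so traveler's share is 25% × $12,868 = $3,217. Traveler owes $3,217 (running OOP $4,756.75).
Claim 3 ($12,311): 25% coinsurance on $12,311 = $3,077.75. Adding that to $4,756.75 gives $7,834.50, past the $5,600 cap; traveler pays only $5,600 − $4,756.75 = $843.25.

$843.25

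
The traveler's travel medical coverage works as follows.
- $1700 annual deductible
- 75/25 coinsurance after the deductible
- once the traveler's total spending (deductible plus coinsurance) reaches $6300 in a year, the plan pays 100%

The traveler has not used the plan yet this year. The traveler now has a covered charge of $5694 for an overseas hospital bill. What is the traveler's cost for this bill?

Nothing has been paid toward the $1700 deductible, so the first $1700 of this charge is applied there.
After the $1700 deductible portion, $5694 − $1700 = $3994 is subject to coinsurance.
25% of $3994 = $998.50 falls to the traveler.
So the traveler owes $1700 + $998.50 = $2698.50 before any cap.
Cumulative spending $0 + $2698.50 = $2698.50 stays under the $6300 maximum.

$2698.50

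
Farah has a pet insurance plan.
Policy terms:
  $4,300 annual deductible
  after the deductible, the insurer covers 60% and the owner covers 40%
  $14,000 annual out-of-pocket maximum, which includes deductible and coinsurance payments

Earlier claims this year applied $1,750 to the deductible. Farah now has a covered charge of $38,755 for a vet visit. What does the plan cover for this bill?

$1,750 of the $4,300 deductible is already met, leaving $2,550.
After the $2,550 deductible portion, $38,755 − $2,550 = $36,205 is subject to coinsurance.
Owner's 40% share of $36,205 is $14,482.
Owner responsibility before any cap: $2,550 + $14,482 = $17,032.
Adding $17,032 to the $1,750 already spent would give $18,782, which exceeds the $14,000 cap; the owner pays just $14,000 − $1,750 = $12,250.
The insurer covers the remainder: $38,755 − $12,250 = $26,505.

$26,505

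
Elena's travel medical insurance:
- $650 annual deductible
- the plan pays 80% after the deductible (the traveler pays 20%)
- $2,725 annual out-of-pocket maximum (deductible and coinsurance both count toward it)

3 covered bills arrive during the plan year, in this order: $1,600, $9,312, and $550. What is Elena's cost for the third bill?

Claim 1 — $1,600: $650 to deductible, leaving $950; traveler's 20% is $190. Traveler pays $840; OOP now $840.
Claim 2 — $9,312: 20% coinsurance on $9,312 = $1,862.40. Traveler pays $1,862.40; OOP now $2,702.40.
Claim 3 — $550: 20% coinsurance on $550 = $110. That would push OOP to $2,812.40, over the $2,725 cap, so traveler pays $2,725 − $2,702.40 = $22.60.

$22.60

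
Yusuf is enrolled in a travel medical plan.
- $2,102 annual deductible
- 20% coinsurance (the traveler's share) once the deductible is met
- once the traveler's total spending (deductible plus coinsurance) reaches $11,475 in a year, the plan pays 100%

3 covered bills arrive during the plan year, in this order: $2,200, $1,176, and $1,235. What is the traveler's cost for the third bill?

Claim 1 — $2,200: deductible takes $2,102, $98 remains; coinsurance $98 × 20% = $19.60. Traveler owes $2,121.60 (running OOP $2,121.60).
Claim 2 — $1,176: deductible already satisfied, so traveler's share is 20% × $1,176 = $235.20. Cost to traveler: $235.20. OOP to date $2,356.80.
Claim 3 — $1,235: 20% coinsurance on $1,235 = $247. Traveler owes $247 (running OOP $2,603.80).

$247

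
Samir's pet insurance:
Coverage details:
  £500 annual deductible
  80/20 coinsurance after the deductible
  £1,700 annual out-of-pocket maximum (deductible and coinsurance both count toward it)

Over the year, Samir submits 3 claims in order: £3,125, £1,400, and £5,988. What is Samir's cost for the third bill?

#1 (£3,125): deductible takes £500, £2,625 remains; coinsurance £2,625 × 20% = £525. Owner owes £1,025 (running OOP £1,025).
#2 (£1,400): deductible already satisfied, so owner's share is 20% × £1,400 = £280. Owner pays £280; OOP now £1,305.
#3 (£5,988): 20% coinsurance on £5,988 = £1,197.60. That would push OOP to £2,502.60, over the £1,700 cap, so owner pays £1,700 − £1,305 = £395.

£395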